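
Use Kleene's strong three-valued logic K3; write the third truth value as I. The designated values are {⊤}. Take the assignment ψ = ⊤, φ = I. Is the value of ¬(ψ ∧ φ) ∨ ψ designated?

Yes

ψ ∧ φ = ⊤ ∧ I = I
¬(ψ ∧ φ) = ¬I = I
¬(ψ ∧ φ) ∨ ψ = I ∨ ⊤ = ⊤
⊤ ∈ {⊤}.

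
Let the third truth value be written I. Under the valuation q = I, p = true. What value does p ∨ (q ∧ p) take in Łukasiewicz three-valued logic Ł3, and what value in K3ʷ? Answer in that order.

true; I

In Łukasiewicz three-valued logic Ł3: q ∧ p = I ∧ true = I
p ∨ (q ∧ p) = true ∨ I = true
In K3ʷ: q ∧ p = I ∧ true = I
p ∨ (q ∧ p) = true ∨ I = I
They differ because Łukasiewicz three-valued logic Ł3 and K3ʷ treat I differently under the binary connectives.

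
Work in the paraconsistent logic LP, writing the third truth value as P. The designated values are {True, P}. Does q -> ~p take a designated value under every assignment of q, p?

No

Countermodel: q=True, p=True gives False, which is not designated.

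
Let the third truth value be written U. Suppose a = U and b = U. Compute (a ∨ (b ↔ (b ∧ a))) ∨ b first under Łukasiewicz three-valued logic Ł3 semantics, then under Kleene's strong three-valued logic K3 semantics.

1; U

In Łukasiewicz three-valued logic Ł3: b ∧ a = U ∧ U = U
b ↔ (b ∧ a) = U ↔ U = 1
a ∨ (b ↔ (b ∧ a)) = U ∨ 1 = 1
(a ∨ (b ↔ (b ∧ a))) ∨ b = 1 ∨ U = 1
In Kleene's strong three-valued logic K3: b ∧ a = U ∧ U = U
b ↔ (b ∧ a) = U ↔ U = U
a ∨ (b ↔ (b ∧ a)) = U ∨ U = U
(a ∨ (b ↔ (b ∧ a))) ∨ b = U ∨ U = U
They differ because Łukasiewicz three-valued logic Ł3 and Kleene's strong three-valued logic K3 treat U differently under implication.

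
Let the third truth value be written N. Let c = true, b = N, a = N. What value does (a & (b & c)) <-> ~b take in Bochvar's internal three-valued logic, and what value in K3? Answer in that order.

N; N

In Bochvar's internal three-valued logic: b & c = N & true = N
a & (b & c) = N & N = N
~b = ~N = N
(a & (b & c)) <-> ~b = N <-> N = N
In K3: b & c = N & true = N
a & (b & c) = N & N = N
~b = ~N = N
(a & (b & c)) <-> ~b = N <-> N = N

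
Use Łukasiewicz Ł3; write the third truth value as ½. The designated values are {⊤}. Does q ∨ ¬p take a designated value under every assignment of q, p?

No

Countermodel: q=½, p=⊤ gives ½, which is not designated.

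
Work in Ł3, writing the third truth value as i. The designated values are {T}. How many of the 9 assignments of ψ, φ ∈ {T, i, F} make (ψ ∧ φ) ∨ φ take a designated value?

Designated under: (ψ=T, φ=T); (ψ=i, φ=T); (ψ=F, φ=T).

3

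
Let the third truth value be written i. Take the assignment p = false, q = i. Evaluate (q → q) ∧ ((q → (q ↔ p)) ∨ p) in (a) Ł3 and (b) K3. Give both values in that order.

In Ł3: q → q = i → i = true  [min(1, 1−½+½)]
q ↔ p = i ↔ false = i
q → (q ↔ p) = i → i = true
(q → (q ↔ p)) ∨ p = true ∨ false = true
(q → q) ∧ ((q → (q ↔ p)) ∨ p) = true ∧ true = true
In K3: q → q = i → i = i  [¬i ∨ i]
q ↔ p = i ↔ false = i
q → (q ↔ p) = i → i = i
(q → (q ↔ p)) ∨ p = i ∨ false = i
(q → q) ∧ ((q → (q ↔ p)) ∨ p) = i ∧ i = i
They differ because Ł3 and K3 treat i differently under implication.

true; i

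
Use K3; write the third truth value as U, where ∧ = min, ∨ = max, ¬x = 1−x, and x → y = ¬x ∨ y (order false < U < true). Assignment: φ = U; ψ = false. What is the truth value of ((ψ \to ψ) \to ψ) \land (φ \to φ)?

ψ \to ψ = false \to false = true
(ψ \to ψ) \to ψ = true \to false = false
φ \to φ = U \to U = U
((ψ \to ψ) \to ψ) \land (φ \to φ) = false \land U = false

false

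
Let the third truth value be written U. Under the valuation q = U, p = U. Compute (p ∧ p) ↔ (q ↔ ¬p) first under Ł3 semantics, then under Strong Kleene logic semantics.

In Ł3: p ∧ p = U ∧ U = U
¬p = ¬U = U
q ↔ ¬p = U ↔ U = true
(p ∧ p) ↔ (q ↔ ¬p) = U ↔ true = U
In Strong Kleene logic: p ∧ p = U ∧ U = U
¬p = ¬U = U
q ↔ ¬p = U ↔ U = U
(p ∧ p) ↔ (q ↔ ¬p) = U ↔ U = U

U; U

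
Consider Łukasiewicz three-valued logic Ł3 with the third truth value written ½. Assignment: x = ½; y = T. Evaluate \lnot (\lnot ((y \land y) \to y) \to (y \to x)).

F

y \land y = T \land T = T
(y \land y) \to y = T \to T = T
\lnot ((y \land y) \to y) = \lnot T = F
y \to x = T \to ½ = ½  [min(1, 1−1+½)]
\lnot ((y \land y) \to y) \to (y \to x) = F \to ½ = T
\lnot (\lnot ((y \land y) \to y) \to (y \to x)) = \lnot T = F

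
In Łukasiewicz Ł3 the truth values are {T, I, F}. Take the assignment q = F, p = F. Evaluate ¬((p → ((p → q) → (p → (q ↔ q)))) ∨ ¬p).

F

p → q = F → F = T
q ↔ q = F ↔ F = T
p → (q ↔ q) = F → T = T
(p → q) → (p → (q ↔ q)) = T → T = T
p → ((p → q) → (p → (q ↔ q))) = F → T = T
¬p = ¬F = T
(p → ((p → q) → (p → (q ↔ q)))) ∨ ¬p = T ∨ T = T
¬((p → ((p → q) → (p → (q ↔ q)))) ∨ ¬p) = ¬T = F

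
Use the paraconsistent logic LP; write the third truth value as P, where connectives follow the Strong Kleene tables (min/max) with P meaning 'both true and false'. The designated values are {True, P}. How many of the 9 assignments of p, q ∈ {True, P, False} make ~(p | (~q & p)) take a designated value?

6

Of the 9 assignments, 6 give a value in {True, P}.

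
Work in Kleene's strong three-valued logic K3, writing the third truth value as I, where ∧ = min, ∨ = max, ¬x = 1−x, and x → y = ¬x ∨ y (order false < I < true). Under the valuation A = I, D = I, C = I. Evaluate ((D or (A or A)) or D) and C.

I

A or A = I or I = I
D or (A or A) = I or I = I
(D or (A or A)) or D = I or I = I
((D or (A or A)) or D) and C = I and I = I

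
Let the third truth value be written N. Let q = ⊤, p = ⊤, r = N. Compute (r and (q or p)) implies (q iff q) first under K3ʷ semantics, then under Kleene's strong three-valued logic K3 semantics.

In K3ʷ: q or p = ⊤ or ⊤ = ⊤
r and (q or p) = N and ⊤ = N
q iff q = ⊤ iff ⊤ = ⊤
(r and (q or p)) implies (q iff q) = N implies ⊤ = N  [any arg is the third value ⇒ result is the third value]
In Kleene's strong three-valued logic K3: q or p = ⊤ or ⊤ = ⊤
r and (q or p) = N and ⊤ = N
q iff q = ⊤ iff ⊤ = ⊤
(r and (q or p)) implies (q iff q) = N implies ⊤ = ⊤  [not N or ⊤]
They differ because K3ʷ and Kleene's strong three-valued logic K3 treat N differently under the binary connectives.

N; ⊤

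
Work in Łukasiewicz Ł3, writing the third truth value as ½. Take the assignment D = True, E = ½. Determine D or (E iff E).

True

E iff E = ½ iff ½ = True
D or (E iff E) = True or True = True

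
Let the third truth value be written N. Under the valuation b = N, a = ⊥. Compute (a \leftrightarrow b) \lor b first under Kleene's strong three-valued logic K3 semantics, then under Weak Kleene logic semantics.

N; N

In Kleene's strong three-valued logic K3: a \leftrightarrow b = ⊥ \leftrightarrow N = N
(a \leftrightarrow b) \lor b = N \lor N = N
In Weak Kleene logic: a \leftrightarrow b = ⊥ \leftrightarrow N = N
(a \leftrightarrow b) \lor b = N \lor N = N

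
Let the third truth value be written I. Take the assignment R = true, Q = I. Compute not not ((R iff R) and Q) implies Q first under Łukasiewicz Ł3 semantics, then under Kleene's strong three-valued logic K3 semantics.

In Łukasiewicz Ł3: R iff R = true iff true = true
(R iff R) and Q = true and I = I
not ((R iff R) and Q) = not I = I
not not ((R iff R) and Q) = not I = I
not not ((R iff R) and Q) implies Q = I implies I = true  [min(1, 1−½+½)]
In Kleene's strong three-valued logic K3: R iff R = true iff true = true
(R iff R) and Q = true and I = I
not ((R iff R) and Q) = not I = I
not not ((R iff R) and Q) = not I = I
not not ((R iff R) and Q) implies Q = I implies I = I  [not I or I]
They differ because Łukasiewicz Ł3 and Kleene's strong three-valued logic K3 treat I differently under implication.

true; I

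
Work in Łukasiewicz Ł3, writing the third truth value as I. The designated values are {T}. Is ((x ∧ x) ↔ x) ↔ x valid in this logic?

Countermodel: x=I gives I, which is not designated.

No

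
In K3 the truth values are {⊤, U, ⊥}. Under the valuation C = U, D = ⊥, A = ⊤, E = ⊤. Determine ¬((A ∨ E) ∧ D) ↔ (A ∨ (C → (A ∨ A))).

A ∨ E = ⊤ ∨ ⊤ = ⊤
(A ∨ E) ∧ D = ⊤ ∧ ⊥ = ⊥
¬((A ∨ E) ∧ D) = ¬⊥ = ⊤
A ∨ A = ⊤ ∨ ⊤ = ⊤
C → (A ∨ A) = U → ⊤ = ⊤  [¬U ∨ ⊤]
A ∨ (C → (A ∨ A)) = ⊤ ∨ ⊤ = ⊤
¬((A ∨ E) ∧ D) ↔ (A ∨ (C → (A ∨ A))) = ⊤ ↔ ⊤ = ⊤

⊤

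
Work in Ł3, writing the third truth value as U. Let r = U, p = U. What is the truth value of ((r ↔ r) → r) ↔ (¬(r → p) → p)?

r ↔ r = U ↔ U = 1  [1 − |½−½|]
(r ↔ r) → r = 1 → U = U
r → p = U → U = 1
¬(r → p) = ¬1 = 0
¬(r → p) → p = 0 → U = 1
((r ↔ r) → r) ↔ (¬(r → p) → p) = U ↔ 1 = U

U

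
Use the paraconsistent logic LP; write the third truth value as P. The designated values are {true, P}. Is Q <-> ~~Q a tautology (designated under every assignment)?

Yes

Every assignment of Q over {true, P, false} gives a value in {true, P}.
In particular, with Q=P: Q <-> ~~Q = P.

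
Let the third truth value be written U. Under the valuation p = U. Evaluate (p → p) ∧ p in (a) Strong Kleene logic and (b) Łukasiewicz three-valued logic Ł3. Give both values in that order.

U; U

In Strong Kleene logic: p → p = U → U = U  [¬U ∨ U]
(p → p) ∧ p = U ∧ U = U
In Łukasiewicz three-valued logic Ł3: p → p = U → U = 1  [min(1, 1−½+½)]
(p → p) ∧ p = 1 ∧ U = U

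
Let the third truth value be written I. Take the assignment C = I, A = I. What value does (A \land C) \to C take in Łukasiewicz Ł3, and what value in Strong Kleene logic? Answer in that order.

In Łukasiewicz Ł3: A \land C = I \land I = I
(A \land C) \to C = I \to I = ⊤  [min(1, 1−½+½)]
In Strong Kleene logic: A \land C = I \land I = I
(A \land C) \to C = I \to I = I  [\lnot I \lor I]
They differ because Łukasiewicz Ł3 and Strong Kleene logic treat I differently under implication.

⊤; I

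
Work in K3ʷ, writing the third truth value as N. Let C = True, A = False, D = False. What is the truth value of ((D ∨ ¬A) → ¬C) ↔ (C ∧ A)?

True

¬A = ¬False = True
D ∨ ¬A = False ∨ True = True
¬C = ¬True = False
(D ∨ ¬A) → ¬C = True → False = False
C ∧ A = True ∧ False = False
((D ∨ ¬A) → ¬C) ↔ (C ∧ A) = False ↔ False = True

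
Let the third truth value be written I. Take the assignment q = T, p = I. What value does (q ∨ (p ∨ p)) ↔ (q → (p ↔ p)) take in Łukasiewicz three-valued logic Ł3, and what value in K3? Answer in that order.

In Łukasiewicz three-valued logic Ł3: p ∨ p = I ∨ I = I
q ∨ (p ∨ p) = T ∨ I = T
p ↔ p = I ↔ I = T  [1 − |½−½|]
q → (p ↔ p) = T → T = T
(q ∨ (p ∨ p)) ↔ (q → (p ↔ p)) = T ↔ T = T
In K3: p ∨ p = I ∨ I = I
q ∨ (p ∨ p) = T ∨ I = T
p ↔ p = I ↔ I = I
q → (p ↔ p) = T → I = I
(q ∨ (p ∨ p)) ↔ (q → (p ↔ p)) = T ↔ I = I
They differ because Łukasiewicz three-valued logic Ł3 and K3 treat I differently under implication.

T; I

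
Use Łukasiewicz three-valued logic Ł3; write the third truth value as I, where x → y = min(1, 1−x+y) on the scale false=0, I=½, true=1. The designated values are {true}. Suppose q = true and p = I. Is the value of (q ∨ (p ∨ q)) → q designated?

Yes

p ∨ q = I ∨ true = true
q ∨ (p ∨ q) = true ∨ true = true
(q ∨ (p ∨ q)) → q = true → true = true
true ∈ {true}.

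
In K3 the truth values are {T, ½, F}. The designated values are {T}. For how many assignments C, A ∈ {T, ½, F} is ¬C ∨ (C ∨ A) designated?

7

Of the 9 assignments, 7 give a value in {T}.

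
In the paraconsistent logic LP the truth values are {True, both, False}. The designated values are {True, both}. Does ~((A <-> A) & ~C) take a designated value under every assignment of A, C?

Countermodel: A=True, C=False gives False, which is not designated.

No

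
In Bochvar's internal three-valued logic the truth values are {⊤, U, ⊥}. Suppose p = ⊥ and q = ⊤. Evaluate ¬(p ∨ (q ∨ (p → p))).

⊥

p → p = ⊥ → ⊥ = ⊤
q ∨ (p → p) = ⊤ ∨ ⊤ = ⊤
p ∨ (q ∨ (p → p)) = ⊥ ∨ ⊤ = ⊤
¬(p ∨ (q ∨ (p → p))) = ¬⊤ = ⊥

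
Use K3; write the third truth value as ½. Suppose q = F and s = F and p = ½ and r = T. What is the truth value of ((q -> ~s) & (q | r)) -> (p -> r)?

T

~s = ~F = T
q -> ~s = F -> T = T
q | r = F | T = T
(q -> ~s) & (q | r) = T & T = T
p -> r = ½ -> T = T  [~½ | T]
((q -> ~s) & (q | r)) -> (p -> r) = T -> T = T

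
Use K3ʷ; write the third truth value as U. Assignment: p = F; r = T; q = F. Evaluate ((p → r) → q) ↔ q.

T

p → r = F → T = T
(p → r) → q = T → F = F
((p → r) → q) ↔ q = F ↔ F = T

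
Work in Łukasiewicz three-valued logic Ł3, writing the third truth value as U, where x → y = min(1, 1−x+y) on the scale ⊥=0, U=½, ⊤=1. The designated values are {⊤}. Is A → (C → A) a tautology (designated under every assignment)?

Yes

Every assignment of A, C over {⊤, U, ⊥} gives a value in {⊤}.
In particular, with A=U, C=U: A → (C → A) = ⊤.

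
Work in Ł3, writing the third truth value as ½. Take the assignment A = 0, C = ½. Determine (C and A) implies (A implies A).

C and A = ½ and 0 = 0
A implies A = 0 implies 0 = 1
(C and A) implies (A implies A) = 0 implies 1 = 1

1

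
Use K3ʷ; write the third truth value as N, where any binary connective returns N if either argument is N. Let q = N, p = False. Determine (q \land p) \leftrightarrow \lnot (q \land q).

N

q \land p = N \land False = N
q \land q = N \land N = N
\lnot (q \land q) = \lnot N = N
(q \land p) \leftrightarrow \lnot (q \land q) = N \leftrightarrow N = N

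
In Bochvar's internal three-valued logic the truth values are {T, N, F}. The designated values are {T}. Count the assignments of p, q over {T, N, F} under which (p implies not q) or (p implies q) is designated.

4

Designated under: (p=T, q=T); (p=T, q=F); (p=F, q=T); (p=F, q=F).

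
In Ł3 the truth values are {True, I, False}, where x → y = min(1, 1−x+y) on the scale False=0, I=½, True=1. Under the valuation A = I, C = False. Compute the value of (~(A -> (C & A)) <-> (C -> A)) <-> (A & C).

C & A = False & I = False
A -> (C & A) = I -> False = I  [min(1, 1−½+0)]
~(A -> (C & A)) = ~I = I
C -> A = False -> I = True
~(A -> (C & A)) <-> (C -> A) = I <-> True = I
A & C = I & False = False
(~(A -> (C & A)) <-> (C -> A)) <-> (A & C) = I <-> False = I

I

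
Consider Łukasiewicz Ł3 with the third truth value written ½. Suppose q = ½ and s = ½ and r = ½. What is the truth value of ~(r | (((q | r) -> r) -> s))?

q | r = ½ | ½ = ½
(q | r) -> r = ½ -> ½ = ⊤  [min(1, 1−½+½)]
((q | r) -> r) -> s = ⊤ -> ½ = ½
r | (((q | r) -> r) -> s) = ½ | ½ = ½
~(r | (((q | r) -> r) -> s)) = ~½ = ½

½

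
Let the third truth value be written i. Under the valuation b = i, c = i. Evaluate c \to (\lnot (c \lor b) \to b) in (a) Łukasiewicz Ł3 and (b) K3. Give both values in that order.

In Łukasiewicz Ł3: c \lor b = i \lor i = i
\lnot (c \lor b) = \lnot i = i
\lnot (c \lor b) \to b = i \to i = 1  [min(1, 1−½+½)]
c \to (\lnot (c \lor b) \to b) = i \to 1 = 1
In K3: c \lor b = i \lor i = i
\lnot (c \lor b) = \lnot i = i
\lnot (c \lor b) \to b = i \to i = i
c \to (\lnot (c \lor b) \to b) = i \to i = i
They differ because Łukasiewicz Ł3 and K3 treat i differently under implication.

1; i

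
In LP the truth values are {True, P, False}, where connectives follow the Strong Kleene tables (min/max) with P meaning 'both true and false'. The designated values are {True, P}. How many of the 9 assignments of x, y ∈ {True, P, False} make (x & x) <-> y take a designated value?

Of the 9 assignments, 7 give a value in {True, P}.

7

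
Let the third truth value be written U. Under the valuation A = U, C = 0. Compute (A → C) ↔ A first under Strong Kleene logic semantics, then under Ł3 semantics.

U; 1

In Strong Kleene logic: A → C = U → 0 = U  [¬U ∨ 0]
(A → C) ↔ A = U ↔ U = U
In Ł3: A → C = U → 0 = U  [min(1, 1−½+0)]
(A → C) ↔ A = U ↔ U = 1
They differ because Strong Kleene logic and Ł3 treat U differently under implication.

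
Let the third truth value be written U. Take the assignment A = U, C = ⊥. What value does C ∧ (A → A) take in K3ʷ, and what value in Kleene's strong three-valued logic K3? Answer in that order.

In K3ʷ: A → A = U → U = U  [any arg is the third value ⇒ result is the third value]
C ∧ (A → A) = ⊥ ∧ U = U
In Kleene's strong three-valued logic K3: A → A = U → U = U
C ∧ (A → A) = ⊥ ∧ U = ⊥
They differ because K3ʷ and Kleene's strong three-valued logic K3 treat U differently under the binary connectives.

U; ⊥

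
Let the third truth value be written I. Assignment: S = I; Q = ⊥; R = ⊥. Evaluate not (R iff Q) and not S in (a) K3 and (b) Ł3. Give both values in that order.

In K3: R iff Q = ⊥ iff ⊥ = ⊤
not (R iff Q) = not ⊤ = ⊥
not S = not I = I
not (R iff Q) and not S = ⊥ and I = ⊥
In Ł3: R iff Q = ⊥ iff ⊥ = ⊤
not (R iff Q) = not ⊤ = ⊥
not S = not I = I
not (R iff Q) and not S = ⊥ and I = ⊥

⊥; ⊥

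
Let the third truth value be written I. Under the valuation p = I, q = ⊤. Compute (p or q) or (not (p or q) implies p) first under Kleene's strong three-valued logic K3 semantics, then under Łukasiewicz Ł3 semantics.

⊤; ⊤

In Kleene's strong three-valued logic K3: p or q = I or ⊤ = ⊤
p or q = I or ⊤ = ⊤
not (p or q) = not ⊤ = ⊥
not (p or q) implies p = ⊥ implies I = ⊤  [not ⊥ or I]
(p or q) or (not (p or q) implies p) = ⊤ or ⊤ = ⊤
In Łukasiewicz Ł3: p or q = I or ⊤ = ⊤
p or q = I or ⊤ = ⊤
not (p or q) = not ⊤ = ⊥
not (p or q) implies p = ⊥ implies I = ⊤  [min(1, 1−0+½)]
(p or q) or (not (p or q) implies p) = ⊤ or ⊤ = ⊤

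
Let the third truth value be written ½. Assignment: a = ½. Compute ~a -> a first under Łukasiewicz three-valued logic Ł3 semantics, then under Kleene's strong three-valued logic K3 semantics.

True; ½

In Łukasiewicz three-valued logic Ł3: ~a = ~½ = ½
~a -> a = ½ -> ½ = True  [min(1, 1−½+½)]
In Kleene's strong three-valued logic K3: ~a = ~½ = ½
~a -> a = ½ -> ½ = ½  [~½ | ½]
They differ because Łukasiewicz three-valued logic Ł3 and Kleene's strong three-valued logic K3 treat ½ differently under implication.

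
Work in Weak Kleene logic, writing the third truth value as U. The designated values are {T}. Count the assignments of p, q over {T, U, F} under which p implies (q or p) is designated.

4

Designated under: (p=T, q=T); (p=T, q=F); (p=F, q=T); (p=F, q=F).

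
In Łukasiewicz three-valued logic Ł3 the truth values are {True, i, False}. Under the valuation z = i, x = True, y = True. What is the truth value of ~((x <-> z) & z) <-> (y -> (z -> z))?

x <-> z = True <-> i = i
(x <-> z) & z = i & i = i
~((x <-> z) & z) = ~i = i
z -> z = i -> i = True
y -> (z -> z) = True -> True = True
~((x <-> z) & z) <-> (y -> (z -> z)) = i <-> True = i

i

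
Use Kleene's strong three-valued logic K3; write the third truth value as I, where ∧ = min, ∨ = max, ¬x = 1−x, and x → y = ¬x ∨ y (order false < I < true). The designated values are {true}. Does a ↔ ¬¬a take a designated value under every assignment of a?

No

Countermodel: a=I gives I, which is not designated.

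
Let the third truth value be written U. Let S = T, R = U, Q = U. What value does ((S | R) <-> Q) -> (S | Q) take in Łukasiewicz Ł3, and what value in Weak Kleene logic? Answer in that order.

In Łukasiewicz Ł3: S | R = T | U = T
(S | R) <-> Q = T <-> U = U  [1 − |1−½|]
S | Q = T | U = T
((S | R) <-> Q) -> (S | Q) = U -> T = T
In Weak Kleene logic: S | R = T | U = U
(S | R) <-> Q = U <-> U = U
S | Q = T | U = U
((S | R) <-> Q) -> (S | Q) = U -> U = U  [any arg is the third value ⇒ result is the third value]
They differ because Łukasiewicz Ł3 and Weak Kleene logic treat U differently under the binary connectives.

T; U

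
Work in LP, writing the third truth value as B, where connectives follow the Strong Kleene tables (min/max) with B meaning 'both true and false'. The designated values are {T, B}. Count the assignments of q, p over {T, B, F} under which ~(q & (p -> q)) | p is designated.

Of the 9 assignments, 8 give a value in {T, B}.

8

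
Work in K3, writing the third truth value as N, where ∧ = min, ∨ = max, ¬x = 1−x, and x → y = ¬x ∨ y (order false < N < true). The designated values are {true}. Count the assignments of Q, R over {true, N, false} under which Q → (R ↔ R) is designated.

7

Of the 9 assignments, 7 give a value in {true}.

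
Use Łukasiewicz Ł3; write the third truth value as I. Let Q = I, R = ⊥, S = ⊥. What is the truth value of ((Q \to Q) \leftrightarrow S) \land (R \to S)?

Q \to Q = I \to I = ⊤
(Q \to Q) \leftrightarrow S = ⊤ \leftrightarrow ⊥ = ⊥
R \to S = ⊥ \to ⊥ = ⊤
((Q \to Q) \leftrightarrow S) \land (R \to S) = ⊥ \land ⊤ = ⊥

⊥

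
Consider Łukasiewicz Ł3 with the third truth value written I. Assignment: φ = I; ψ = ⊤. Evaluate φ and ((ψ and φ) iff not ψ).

ψ and φ = ⊤ and I = I
not ψ = not ⊤ = ⊥
(ψ and φ) iff not ψ = I iff ⊥ = I  [1 − |½−0|]
φ and ((ψ and φ) iff not ψ) = I and I = I

I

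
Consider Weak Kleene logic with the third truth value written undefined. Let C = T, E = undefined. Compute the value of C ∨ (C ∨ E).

C ∨ E = T ∨ undefined = undefined
C ∨ (C ∨ E) = T ∨ undefined = undefined

undefined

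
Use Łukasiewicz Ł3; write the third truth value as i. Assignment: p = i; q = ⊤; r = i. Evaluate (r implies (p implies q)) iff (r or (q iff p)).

i

p implies q = i implies ⊤ = ⊤  [min(1, 1−½+1)]
r implies (p implies q) = i implies ⊤ = ⊤
q iff p = ⊤ iff i = i
r or (q iff p) = i or i = i
(r implies (p implies q)) iff (r or (q iff p)) = ⊤ iff i = i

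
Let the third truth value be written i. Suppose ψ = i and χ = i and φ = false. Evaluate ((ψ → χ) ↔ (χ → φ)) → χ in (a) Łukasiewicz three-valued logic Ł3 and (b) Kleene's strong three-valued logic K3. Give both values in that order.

true; i

In Łukasiewicz three-valued logic Ł3: ψ → χ = i → i = true  [min(1, 1−½+½)]
χ → φ = i → false = i
(ψ → χ) ↔ (χ → φ) = true ↔ i = i
((ψ → χ) ↔ (χ → φ)) → χ = i → i = true
In Kleene's strong three-valued logic K3: ψ → χ = i → i = i
χ → φ = i → false = i
(ψ → χ) ↔ (χ → φ) = i ↔ i = i
((ψ → χ) ↔ (χ → φ)) → χ = i → i = i
They differ because Łukasiewicz three-valued logic Ł3 and Kleene's strong three-valued logic K3 treat i differently under implication.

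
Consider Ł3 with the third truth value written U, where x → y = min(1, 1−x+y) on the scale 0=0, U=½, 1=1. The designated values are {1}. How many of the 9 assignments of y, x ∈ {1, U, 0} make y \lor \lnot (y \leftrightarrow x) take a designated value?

Designated under: (y=1, x=1); (y=1, x=U); (y=1, x=0); (y=0, x=1).

4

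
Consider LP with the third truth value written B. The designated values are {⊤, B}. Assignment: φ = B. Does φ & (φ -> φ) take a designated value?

Yes

φ -> φ = B -> B = B  [~B | B]
φ & (φ -> φ) = B & B = B
B ∈ {⊤, B}.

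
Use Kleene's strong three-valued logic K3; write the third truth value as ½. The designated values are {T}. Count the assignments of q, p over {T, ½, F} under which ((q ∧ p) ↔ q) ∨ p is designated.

Of the 9 assignments, 5 give a value in {T}.

5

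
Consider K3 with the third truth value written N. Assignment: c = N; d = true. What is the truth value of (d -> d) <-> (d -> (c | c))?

d -> d = true -> true = true
c | c = N | N = N
d -> (c | c) = true -> N = N  [~true | N]
(d -> d) <-> (d -> (c | c)) = true <-> N = N

N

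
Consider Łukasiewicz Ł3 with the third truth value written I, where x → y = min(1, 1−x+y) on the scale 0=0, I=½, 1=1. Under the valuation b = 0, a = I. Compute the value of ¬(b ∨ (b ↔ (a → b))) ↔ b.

I

a → b = I → 0 = I
b ↔ (a → b) = 0 ↔ I = I
b ∨ (b ↔ (a → b)) = 0 ∨ I = I
¬(b ∨ (b ↔ (a → b))) = ¬I = I
¬(b ∨ (b ↔ (a → b))) ↔ b = I ↔ 0 = I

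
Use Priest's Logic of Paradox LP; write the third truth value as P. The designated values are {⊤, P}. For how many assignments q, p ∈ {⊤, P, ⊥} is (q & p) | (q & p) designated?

Designated under: (q=⊤, p=⊤); (q=⊤, p=P); (q=P, p=⊤); (q=P, p=P).

4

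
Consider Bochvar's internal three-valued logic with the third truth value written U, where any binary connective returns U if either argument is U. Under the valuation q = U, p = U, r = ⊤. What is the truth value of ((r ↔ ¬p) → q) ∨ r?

U

¬p = ¬U = U
r ↔ ¬p = ⊤ ↔ U = U
(r ↔ ¬p) → q = U → U = U
((r ↔ ¬p) → q) ∨ r = U ∨ ⊤ = U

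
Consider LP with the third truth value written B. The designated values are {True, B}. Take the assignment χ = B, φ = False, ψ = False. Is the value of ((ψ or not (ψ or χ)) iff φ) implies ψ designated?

ψ or χ = False or B = B
not (ψ or χ) = not B = B
ψ or not (ψ or χ) = False or B = B
(ψ or not (ψ or χ)) iff φ = B iff False = B
((ψ or not (ψ or χ)) iff φ) implies ψ = B implies False = B  [not B or False]
B ∈ {True, B}.

Yes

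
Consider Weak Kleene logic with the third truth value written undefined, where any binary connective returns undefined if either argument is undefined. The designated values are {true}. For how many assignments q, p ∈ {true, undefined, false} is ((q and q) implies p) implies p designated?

3

Designated under: (q=true, p=true); (q=true, p=false); (q=false, p=true).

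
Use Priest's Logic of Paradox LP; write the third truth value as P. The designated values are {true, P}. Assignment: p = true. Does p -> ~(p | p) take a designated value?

No

p | p = true | true = true
~(p | p) = ~true = false
p -> ~(p | p) = true -> false = false
false ∉ {true, P}.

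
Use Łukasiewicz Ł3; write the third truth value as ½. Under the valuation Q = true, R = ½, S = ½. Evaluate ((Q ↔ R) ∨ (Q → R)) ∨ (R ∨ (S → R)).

true

Q ↔ R = true ↔ ½ = ½  [1 − |1−½|]
Q → R = true → ½ = ½
(Q ↔ R) ∨ (Q → R) = ½ ∨ ½ = ½
S → R = ½ → ½ = true
R ∨ (S → R) = ½ ∨ true = true
((Q ↔ R) ∨ (Q → R)) ∨ (R ∨ (S → R)) = ½ ∨ true = true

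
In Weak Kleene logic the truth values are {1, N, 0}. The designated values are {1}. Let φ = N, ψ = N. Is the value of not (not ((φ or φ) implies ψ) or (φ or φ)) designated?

No

φ or φ = N or N = N
(φ or φ) implies ψ = N implies N = N  [any arg is the third value ⇒ result is the third value]
not ((φ or φ) implies ψ) = not N = N
φ or φ = N or N = N
not ((φ or φ) implies ψ) or (φ or φ) = N or N = N
not (not ((φ or φ) implies ψ) or (φ or φ)) = not N = N
N ∉ {1}.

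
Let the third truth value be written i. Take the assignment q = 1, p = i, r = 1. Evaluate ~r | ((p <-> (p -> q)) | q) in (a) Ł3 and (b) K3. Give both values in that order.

1; 1

In Ł3: ~r = ~1 = 0
p -> q = i -> 1 = 1  [min(1, 1−½+1)]
p <-> (p -> q) = i <-> 1 = i
(p <-> (p -> q)) | q = i | 1 = 1
~r | ((p <-> (p -> q)) | q) = 0 | 1 = 1
In K3: ~r = ~1 = 0
p -> q = i -> 1 = 1  [~i | 1]
p <-> (p -> q) = i <-> 1 = i
(p <-> (p -> q)) | q = i | 1 = 1
~r | ((p <-> (p -> q)) | q) = 0 | 1 = 1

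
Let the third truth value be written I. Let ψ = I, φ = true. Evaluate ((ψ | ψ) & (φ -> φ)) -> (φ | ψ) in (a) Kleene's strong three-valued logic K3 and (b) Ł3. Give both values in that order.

In Kleene's strong three-valued logic K3: ψ | ψ = I | I = I
φ -> φ = true -> true = true
(ψ | ψ) & (φ -> φ) = I & true = I
φ | ψ = true | I = true
((ψ | ψ) & (φ -> φ)) -> (φ | ψ) = I -> true = true  [~I | true]
In Ł3: ψ | ψ = I | I = I
φ -> φ = true -> true = true
(ψ | ψ) & (φ -> φ) = I & true = I
φ | ψ = true | I = true
((ψ | ψ) & (φ -> φ)) -> (φ | ψ) = I -> true = true

true; true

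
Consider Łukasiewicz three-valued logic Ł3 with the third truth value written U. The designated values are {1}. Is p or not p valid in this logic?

No

Countermodel: p=U gives U, which is not designated.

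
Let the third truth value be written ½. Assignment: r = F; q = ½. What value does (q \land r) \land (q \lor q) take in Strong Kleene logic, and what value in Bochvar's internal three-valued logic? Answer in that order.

F; ½

In Strong Kleene logic: q \land r = ½ \land F = F
q \lor q = ½ \lor ½ = ½
(q \land r) \land (q \lor q) = F \land ½ = F
In Bochvar's internal three-valued logic: q \land r = ½ \land F = ½
q \lor q = ½ \lor ½ = ½
(q \land r) \land (q \lor q) = ½ \land ½ = ½
They differ because Strong Kleene logic and Bochvar's internal three-valued logic treat ½ differently under the binary connectives.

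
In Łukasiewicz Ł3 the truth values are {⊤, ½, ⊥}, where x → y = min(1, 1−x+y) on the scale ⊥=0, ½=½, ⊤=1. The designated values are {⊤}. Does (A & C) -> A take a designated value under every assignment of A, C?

Every assignment of A, C over {⊤, ½, ⊥} gives a value in {⊤}.
In particular, with A=½, C=½: (A & C) -> A = ⊤.

Yes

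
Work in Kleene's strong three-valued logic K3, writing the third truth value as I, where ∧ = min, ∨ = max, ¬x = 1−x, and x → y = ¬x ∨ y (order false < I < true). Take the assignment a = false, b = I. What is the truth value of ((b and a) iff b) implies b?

I

b and a = I and false = false
(b and a) iff b = false iff I = I
((b and a) iff b) implies b = I implies I = I  [not I or I]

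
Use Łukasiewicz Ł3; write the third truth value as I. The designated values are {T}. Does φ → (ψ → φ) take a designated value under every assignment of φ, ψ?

Yes

Every assignment of φ, ψ over {T, I, F} gives a value in {T}.
In particular, with φ=I, ψ=I: φ → (ψ → φ) = T.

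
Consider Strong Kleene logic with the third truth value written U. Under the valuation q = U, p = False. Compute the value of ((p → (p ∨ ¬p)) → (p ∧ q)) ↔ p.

¬p = ¬False = True
p ∨ ¬p = False ∨ True = True
p → (p ∨ ¬p) = False → True = True
p ∧ q = False ∧ U = False
(p → (p ∨ ¬p)) → (p ∧ q) = True → False = False
((p → (p ∨ ¬p)) → (p ∧ q)) ↔ p = False ↔ False = True

True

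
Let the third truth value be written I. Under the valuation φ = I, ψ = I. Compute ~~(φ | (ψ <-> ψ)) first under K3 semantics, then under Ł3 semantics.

In K3: ψ <-> ψ = I <-> I = I
φ | (ψ <-> ψ) = I | I = I
~(φ | (ψ <-> ψ)) = ~I = I
~~(φ | (ψ <-> ψ)) = ~I = I
In Ł3: ψ <-> ψ = I <-> I = T  [1 − |½−½|]
φ | (ψ <-> ψ) = I | T = T
~(φ | (ψ <-> ψ)) = ~T = F
~~(φ | (ψ <-> ψ)) = ~F = T
They differ because K3 and Ł3 treat I differently under implication.

I; T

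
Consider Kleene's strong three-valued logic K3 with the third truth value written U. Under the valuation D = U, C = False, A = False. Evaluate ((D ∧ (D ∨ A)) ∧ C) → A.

D ∨ A = U ∨ False = U
D ∧ (D ∨ A) = U ∧ U = U
(D ∧ (D ∨ A)) ∧ C = U ∧ False = False
((D ∧ (D ∨ A)) ∧ C) → A = False → False = True

True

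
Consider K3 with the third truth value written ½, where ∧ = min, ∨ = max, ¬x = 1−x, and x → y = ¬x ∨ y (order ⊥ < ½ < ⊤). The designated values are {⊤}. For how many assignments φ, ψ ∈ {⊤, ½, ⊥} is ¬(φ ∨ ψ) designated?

1

Designated under: (φ=⊥, ψ=⊥).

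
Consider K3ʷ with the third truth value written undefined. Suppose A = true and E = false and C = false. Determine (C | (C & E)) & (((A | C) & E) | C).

false

C & E = false & false = false
C | (C & E) = false | false = false
A | C = true | false = true
(A | C) & E = true & false = false
((A | C) & E) | C = false | false = false
(C | (C & E)) & (((A | C) & E) | C) = false & false = false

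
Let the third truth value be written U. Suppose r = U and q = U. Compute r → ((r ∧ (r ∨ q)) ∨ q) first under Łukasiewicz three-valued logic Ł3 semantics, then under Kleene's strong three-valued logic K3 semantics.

In Łukasiewicz three-valued logic Ł3: r ∨ q = U ∨ U = U
r ∧ (r ∨ q) = U ∧ U = U
(r ∧ (r ∨ q)) ∨ q = U ∨ U = U
r → ((r ∧ (r ∨ q)) ∨ q) = U → U = 1  [min(1, 1−½+½)]
In Kleene's strong three-valued logic K3: r ∨ q = U ∨ U = U
r ∧ (r ∨ q) = U ∧ U = U
(r ∧ (r ∨ q)) ∨ q = U ∨ U = U
r → ((r ∧ (r ∨ q)) ∨ q) = U → U = U
They differ because Łukasiewicz three-valued logic Ł3 and Kleene's strong three-valued logic K3 treat U differently under implication.

1; U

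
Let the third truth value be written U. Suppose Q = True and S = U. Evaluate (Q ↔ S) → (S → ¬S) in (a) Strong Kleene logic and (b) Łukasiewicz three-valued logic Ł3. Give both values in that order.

U; True

In Strong Kleene logic: Q ↔ S = True ↔ U = U
¬S = ¬U = U
S → ¬S = U → U = U
(Q ↔ S) → (S → ¬S) = U → U = U
In Łukasiewicz three-valued logic Ł3: Q ↔ S = True ↔ U = U  [1 − |1−½|]
¬S = ¬U = U
S → ¬S = U → U = True
(Q ↔ S) → (S → ¬S) = U → True = True
They differ because Strong Kleene logic and Łukasiewicz three-valued logic Ł3 treat U differently under implication.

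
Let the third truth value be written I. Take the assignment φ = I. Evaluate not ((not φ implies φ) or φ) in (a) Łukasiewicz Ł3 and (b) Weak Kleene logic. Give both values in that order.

In Łukasiewicz Ł3: not φ = not I = I
not φ implies φ = I implies I = T
(not φ implies φ) or φ = T or I = T
not ((not φ implies φ) or φ) = not T = F
In Weak Kleene logic: not φ = not I = I
not φ implies φ = I implies I = I
(not φ implies φ) or φ = I or I = I
not ((not φ implies φ) or φ) = not I = I
They differ because Łukasiewicz Ł3 and Weak Kleene logic treat I differently under the binary connectives.

F; I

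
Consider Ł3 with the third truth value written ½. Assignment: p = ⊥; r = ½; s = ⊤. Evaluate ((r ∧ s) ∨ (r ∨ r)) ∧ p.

⊥

r ∧ s = ½ ∧ ⊤ = ½
r ∨ r = ½ ∨ ½ = ½
(r ∧ s) ∨ (r ∨ r) = ½ ∨ ½ = ½
((r ∧ s) ∨ (r ∨ r)) ∧ p = ½ ∧ ⊥ = ⊥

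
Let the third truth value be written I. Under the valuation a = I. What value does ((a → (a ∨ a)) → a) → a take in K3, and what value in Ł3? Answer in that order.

In K3: a ∨ a = I ∨ I = I
a → (a ∨ a) = I → I = I  [¬I ∨ I]
(a → (a ∨ a)) → a = I → I = I
((a → (a ∨ a)) → a) → a = I → I = I
In Ł3: a ∨ a = I ∨ I = I
a → (a ∨ a) = I → I = true
(a → (a ∨ a)) → a = true → I = I
((a → (a ∨ a)) → a) → a = I → I = true
They differ because K3 and Ł3 treat I differently under implication.

I; true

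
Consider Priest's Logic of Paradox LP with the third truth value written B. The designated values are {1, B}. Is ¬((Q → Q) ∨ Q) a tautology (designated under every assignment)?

Countermodel: Q=1 gives 0, which is not designated.

No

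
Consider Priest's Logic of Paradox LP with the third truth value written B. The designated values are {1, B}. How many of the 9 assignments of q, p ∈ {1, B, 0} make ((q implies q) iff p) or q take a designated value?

8

Of the 9 assignments, 8 give a value in {1, B}.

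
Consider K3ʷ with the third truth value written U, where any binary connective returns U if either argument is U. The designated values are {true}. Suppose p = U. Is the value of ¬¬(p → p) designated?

No

p → p = U → U = U  [any arg is the third value ⇒ result is the third value]
¬(p → p) = ¬U = U
¬¬(p → p) = ¬U = U
U ∉ {true}.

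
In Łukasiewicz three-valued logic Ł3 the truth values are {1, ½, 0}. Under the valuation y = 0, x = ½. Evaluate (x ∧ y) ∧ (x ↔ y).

0

x ∧ y = ½ ∧ 0 = 0
x ↔ y = ½ ↔ 0 = ½  [1 − |½−0|]
(x ∧ y) ∧ (x ↔ y) = 0 ∧ ½ = 0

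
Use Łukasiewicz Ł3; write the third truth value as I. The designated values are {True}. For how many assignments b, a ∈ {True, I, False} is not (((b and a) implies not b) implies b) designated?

3

Designated under: (b=False, a=True); (b=False, a=I); (b=False, a=False).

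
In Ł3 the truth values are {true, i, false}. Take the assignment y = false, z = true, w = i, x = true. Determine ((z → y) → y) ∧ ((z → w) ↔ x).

i

z → y = true → false = false
(z → y) → y = false → false = true
z → w = true → i = i  [min(1, 1−1+½)]
(z → w) ↔ x = i ↔ true = i
((z → y) → y) ∧ ((z → w) ↔ x) = true ∧ i = i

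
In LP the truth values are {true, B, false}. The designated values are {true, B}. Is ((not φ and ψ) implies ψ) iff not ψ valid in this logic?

Countermodel: φ=true, ψ=true gives false, which is not designated.

No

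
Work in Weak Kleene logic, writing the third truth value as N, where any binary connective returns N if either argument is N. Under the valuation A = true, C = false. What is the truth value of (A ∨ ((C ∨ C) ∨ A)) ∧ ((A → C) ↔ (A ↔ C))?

true

C ∨ C = false ∨ false = false
(C ∨ C) ∨ A = false ∨ true = true
A ∨ ((C ∨ C) ∨ A) = true ∨ true = true
A → C = true → false = false
A ↔ C = true ↔ false = false
(A → C) ↔ (A ↔ C) = false ↔ false = true
(A ∨ ((C ∨ C) ∨ A)) ∧ ((A → C) ↔ (A ↔ C)) = true ∧ true = true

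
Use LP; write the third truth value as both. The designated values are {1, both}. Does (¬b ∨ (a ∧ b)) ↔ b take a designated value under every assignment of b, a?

Countermodel: b=1, a=0 gives 0, which is not designated.

No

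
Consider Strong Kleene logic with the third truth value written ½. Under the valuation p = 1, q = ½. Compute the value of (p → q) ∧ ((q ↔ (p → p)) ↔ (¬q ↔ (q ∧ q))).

p → q = 1 → ½ = ½  [¬1 ∨ ½]
p → p = 1 → 1 = 1
q ↔ (p → p) = ½ ↔ 1 = ½
¬q = ¬½ = ½
q ∧ q = ½ ∧ ½ = ½
¬q ↔ (q ∧ q) = ½ ↔ ½ = ½
(q ↔ (p → p)) ↔ (¬q ↔ (q ∧ q)) = ½ ↔ ½ = ½
(p → q) ∧ ((q ↔ (p → p)) ↔ (¬q ↔ (q ∧ q))) = ½ ∧ ½ = ½

½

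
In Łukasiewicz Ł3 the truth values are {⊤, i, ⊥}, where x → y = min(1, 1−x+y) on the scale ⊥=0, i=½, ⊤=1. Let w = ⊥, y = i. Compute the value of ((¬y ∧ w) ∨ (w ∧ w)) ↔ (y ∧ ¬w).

i

¬y = ¬i = i
¬y ∧ w = i ∧ ⊥ = ⊥
w ∧ w = ⊥ ∧ ⊥ = ⊥
(¬y ∧ w) ∨ (w ∧ w) = ⊥ ∨ ⊥ = ⊥
¬w = ¬⊥ = ⊤
y ∧ ¬w = i ∧ ⊤ = i
((¬y ∧ w) ∨ (w ∧ w)) ↔ (y ∧ ¬w) = ⊥ ↔ i = i  [1 − |0−½|]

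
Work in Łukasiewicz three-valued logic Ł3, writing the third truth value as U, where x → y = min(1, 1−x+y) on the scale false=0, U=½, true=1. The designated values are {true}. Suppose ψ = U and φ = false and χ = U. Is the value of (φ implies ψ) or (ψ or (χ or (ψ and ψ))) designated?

Yes

φ implies ψ = false implies U = true  [min(1, 1−0+½)]
ψ and ψ = U and U = U
χ or (ψ and ψ) = U or U = U
ψ or (χ or (ψ and ψ)) = U or U = U
(φ implies ψ) or (ψ or (χ or (ψ and ψ))) = true or U = true
true ∈ {true}.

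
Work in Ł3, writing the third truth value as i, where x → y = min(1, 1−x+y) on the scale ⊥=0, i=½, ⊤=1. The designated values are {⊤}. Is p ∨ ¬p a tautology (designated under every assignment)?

No

Countermodel: p=i gives i, which is not designated.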